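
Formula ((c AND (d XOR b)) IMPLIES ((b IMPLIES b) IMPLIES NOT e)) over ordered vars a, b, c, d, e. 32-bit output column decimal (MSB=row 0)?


Formula: ((c AND (d XOR b)) IMPLIES ((b IMPLIES b) IMPLIES NOT e)) over a, b, c, d, e (32 rows)
Evaluate each row (bits = a,b,c,d,e, MSB first):
  row 0 [00000]: ((0 AND (0 XOR 0)) IMPLIES ((0 IMPLIES 0) IMPLIES NOT 0)) -> 1
  row 1 [00001]: ((0 AND (0 XOR 0)) IMPLIES ((0 IMPLIES 0) IMPLIES NOT 1)) -> 1
  row 2 [00010]: ((0 AND (1 XOR 0)) IMPLIES ((0 IMPLIES 0) IMPLIES NOT 0)) -> 1
  row 3 [00011]: ((0 AND (1 XOR 0)) IMPLIES ((0 IMPLIES 0) IMPLIES NOT 1)) -> 1
  row 4 [00100]: ((1 AND (0 XOR 0)) IMPLIES ((0 IMPLIES 0) IMPLIES NOT 0)) -> 1
  row 5 [00101]: ((1 AND (0 XOR 0)) IMPLIES ((0 IMPLIES 0) IMPLIES NOT 1)) -> 1
  row 6 [00110]: ((1 AND (1 XOR 0)) IMPLIES ((0 IMPLIES 0) IMPLIES NOT 0)) -> 1
  row 7 [00111]: ((1 AND (1 XOR 0)) IMPLIES ((0 IMPLIES 0) IMPLIES NOT 1)) -> 0
  row 8 [01000]: ((0 AND (0 XOR 1)) IMPLIES ((1 IMPLIES 1) IMPLIES NOT 0)) -> 1
  row 9 [01001]: ((0 AND (0 XOR 1)) IMPLIES ((1 IMPLIES 1) IMPLIES NOT 1)) -> 1
  row 10 [01010]: ((0 AND (1 XOR 1)) IMPLIES ((1 IMPLIES 1) IMPLIES NOT 0)) -> 1
  row 11 [01011]: ((0 AND (1 XOR 1)) IMPLIES ((1 IMPLIES 1) IMPLIES NOT 1)) -> 1
  row 12 [01100]: ((1 AND (0 XOR 1)) IMPLIES ((1 IMPLIES 1) IMPLIES NOT 0)) -> 1
  row 13 [01101]: ((1 AND (0 XOR 1)) IMPLIES ((1 IMPLIES 1) IMPLIES NOT 1)) -> 0
  row 14 [01110]: ((1 AND (1 XOR 1)) IMPLIES ((1 IMPLIES 1) IMPLIES NOT 0)) -> 1
  row 15 [01111]: ((1 AND (1 XOR 1)) IMPLIES ((1 IMPLIES 1) IMPLIES NOT 1)) -> 1
  row 16 [10000]: ((0 AND (0 XOR 0)) IMPLIES ((0 IMPLIES 0) IMPLIES NOT 0)) -> 1
  row 17 [10001]: ((0 AND (0 XOR 0)) IMPLIES ((0 IMPLIES 0) IMPLIES NOT 1)) -> 1
  row 18 [10010]: ((0 AND (1 XOR 0)) IMPLIES ((0 IMPLIES 0) IMPLIES NOT 0)) -> 1
  row 19 [10011]: ((0 AND (1 XOR 0)) IMPLIES ((0 IMPLIES 0) IMPLIES NOT 1)) -> 1
  row 20 [10100]: ((1 AND (0 XOR 0)) IMPLIES ((0 IMPLIES 0) IMPLIES NOT 0)) -> 1
  row 21 [10101]: ((1 AND (0 XOR 0)) IMPLIES ((0 IMPLIES 0) IMPLIES NOT 1)) -> 1
  row 22 [10110]: ((1 AND (1 XOR 0)) IMPLIES ((0 IMPLIES 0) IMPLIES NOT 0)) -> 1
  row 23 [10111]: ((1 AND (1 XOR 0)) IMPLIES ((0 IMPLIES 0) IMPLIES NOT 1)) -> 0
  row 24 [11000]: ((0 AND (0 XOR 1)) IMPLIES ((1 IMPLIES 1) IMPLIES NOT 0)) -> 1
  row 25 [11001]: ((0 AND (0 XOR 1)) IMPLIES ((1 IMPLIES 1) IMPLIES NOT 1)) -> 1
  row 26 [11010]: ((0 AND (1 XOR 1)) IMPLIES ((1 IMPLIES 1) IMPLIES NOT 0)) -> 1
  row 27 [11011]: ((0 AND (1 XOR 1)) IMPLIES ((1 IMPLIES 1) IMPLIES NOT 1)) -> 1
  row 28 [11100]: ((1 AND (0 XOR 1)) IMPLIES ((1 IMPLIES 1) IMPLIES NOT 0)) -> 1
  row 29 [11101]: ((1 AND (0 XOR 1)) IMPLIES ((1 IMPLIES 1) IMPLIES NOT 1)) -> 0
  row 30 [11110]: ((1 AND (1 XOR 1)) IMPLIES ((1 IMPLIES 1) IMPLIES NOT 0)) -> 1
  row 31 [11111]: ((1 AND (1 XOR 1)) IMPLIES ((1 IMPLIES 1) IMPLIES NOT 1)) -> 1
Full result column, 4 rows per line (a,b,c fixed per line; d,e runs 00..11 left to right):
  rows 0-3 [a,b,c=000]: 1111  = hex F
  rows 4-7 [a,b,c=001]: 1110  = hex E
  rows 8-11 [a,b,c=010]: 1111  = hex F
  rows 12-15 [a,b,c=011]: 1011  = hex B
  rows 16-19 [a,b,c=100]: 1111  = hex F
  rows 20-23 [a,b,c=101]: 1110  = hex E
  rows 24-27 [a,b,c=110]: 1111  = hex F
  rows 28-31 [a,b,c=111]: 1011  = hex B
Output column (row 0 .. row 31) = 11111110111110111111111011111011
Output column grouped in 4s = 1111 1110 1111 1011 1111 1110 1111 1011 = 0xFEFBFEFB
Convert to decimal digit by digit (value = value*16 + digit):
  F -> 15
  15*16 + 14 (E) = 254
  254*16 + 15 (F) = 4079
  4079*16 + 11 (B) = 65275
  65275*16 + 15 (F) = 1044415
  1044415*16 + 14 (E) = 16710654
  16710654*16 + 15 (F) = 267370479
  267370479*16 + 11 (B) = 4277927675
Decimal = 4277927675

4277927675


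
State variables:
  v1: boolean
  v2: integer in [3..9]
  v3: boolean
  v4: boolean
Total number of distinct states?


State space = product of domain sizes of all variables.
Domain sizes:
  v1 (boolean): 2
  v2 (integer in [3..9]): 7
  v3 (boolean): 2
  v4 (boolean): 2
Product = 2 * 7 * 2 * 2 = 56

56


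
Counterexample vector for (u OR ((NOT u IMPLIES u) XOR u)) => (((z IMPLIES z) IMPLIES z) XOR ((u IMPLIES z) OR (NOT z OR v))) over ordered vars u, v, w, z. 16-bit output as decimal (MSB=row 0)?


F1 = (u OR ((NOT u IMPLIES u) XOR u))
F2 = (((z IMPLIES z) IMPLIES z) XOR ((u IMPLIES z) OR (NOT z OR v)))
Counterexample to F1=>F2 is where F1=1 and F2=0.
Evaluate each row (bits = u,v,w,z, MSB first):
  row 0 [0000]: F1=0 F2=1 -> F1&~F2 -> 0
  row 1 [0001]: F1=0 F2=0 -> F1&~F2 -> 0
  row 2 [0010]: F1=0 F2=1 -> F1&~F2 -> 0
  row 3 [0011]: F1=0 F2=0 -> F1&~F2 -> 0
  row 4 [0100]: F1=0 F2=1 -> F1&~F2 -> 0
  row 5 [0101]: F1=0 F2=0 -> F1&~F2 -> 0
  row 6 [0110]: F1=0 F2=1 -> F1&~F2 -> 0
  row 7 [0111]: F1=0 F2=0 -> F1&~F2 -> 0
  row 8 [1000]: F1=1 F2=1 -> F1&~F2 -> 0
  row 9 [1001]: F1=1 F2=0 -> F1&~F2 -> 1
  row 10 [1010]: F1=1 F2=1 -> F1&~F2 -> 0
  row 11 [1011]: F1=1 F2=0 -> F1&~F2 -> 1
  row 12 [1100]: F1=1 F2=1 -> F1&~F2 -> 0
  row 13 [1101]: F1=1 F2=0 -> F1&~F2 -> 1
  row 14 [1110]: F1=1 F2=1 -> F1&~F2 -> 0
  row 15 [1111]: F1=1 F2=0 -> F1&~F2 -> 1
Full result column, 4 rows per line (u,v fixed per line; w,z runs 00..11 left to right):
  rows 0-3 [u,v=00]: 0000  = hex 0
  rows 4-7 [u,v=01]: 0000  = hex 0
  rows 8-11 [u,v=10]: 0101  = hex 5
  rows 12-15 [u,v=11]: 0101  = hex 5
Counterexample vector (row 0 .. row 15) = 0000000001010101
Output column grouped in 4s = 0000 0000 0101 0101 = 0x0055
Convert to decimal digit by digit (value = value*16 + digit):
  0 -> 0
  0*16 + 0 = 0
  0*16 + 5 = 5
  5*16 + 5 = 85
Decimal = 85

85


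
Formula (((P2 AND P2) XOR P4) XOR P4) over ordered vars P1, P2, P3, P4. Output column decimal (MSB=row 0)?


Formula: (((P2 AND P2) XOR P4) XOR P4) over P1, P2, P3, P4 (16 rows)
Evaluate each row (bits = P1,P2,P3,P4, MSB first):
  row 0 [0000]: (((0 AND 0) XOR 0) XOR 0) -> 0
  row 1 [0001]: (((0 AND 0) XOR 1) XOR 1) -> 0
  row 2 [0010]: (((0 AND 0) XOR 0) XOR 0) -> 0
  row 3 [0011]: (((0 AND 0) XOR 1) XOR 1) -> 0
  row 4 [0100]: (((1 AND 1) XOR 0) XOR 0) -> 1
  row 5 [0101]: (((1 AND 1) XOR 1) XOR 1) -> 1
  row 6 [0110]: (((1 AND 1) XOR 0) XOR 0) -> 1
  row 7 [0111]: (((1 AND 1) XOR 1) XOR 1) -> 1
  row 8 [1000]: (((0 AND 0) XOR 0) XOR 0) -> 0
  row 9 [1001]: (((0 AND 0) XOR 1) XOR 1) -> 0
  row 10 [1010]: (((0 AND 0) XOR 0) XOR 0) -> 0
  row 11 [1011]: (((0 AND 0) XOR 1) XOR 1) -> 0
  row 12 [1100]: (((1 AND 1) XOR 0) XOR 0) -> 1
  row 13 [1101]: (((1 AND 1) XOR 1) XOR 1) -> 1
  row 14 [1110]: (((1 AND 1) XOR 0) XOR 0) -> 1
  row 15 [1111]: (((1 AND 1) XOR 1) XOR 1) -> 1
Full result column, 4 rows per line (P1,P2 fixed per line; P3,P4 runs 00..11 left to right):
  rows 0-3 [P1,P2=00]: 0000  = hex 0
  rows 4-7 [P1,P2=01]: 1111  = hex F
  rows 8-11 [P1,P2=10]: 0000  = hex 0
  rows 12-15 [P1,P2=11]: 1111  = hex F
Output column (row 0 .. row 15) = 0000111100001111
Output column grouped in 4s = 0000 1111 0000 1111 = 0x0F0F
Convert to decimal digit by digit (value = value*16 + digit):
  0 -> 0
  0*16 + 15 (F) = 15
  15*16 + 0 = 240
  240*16 + 15 (F) = 3855
Decimal = 3855

3855


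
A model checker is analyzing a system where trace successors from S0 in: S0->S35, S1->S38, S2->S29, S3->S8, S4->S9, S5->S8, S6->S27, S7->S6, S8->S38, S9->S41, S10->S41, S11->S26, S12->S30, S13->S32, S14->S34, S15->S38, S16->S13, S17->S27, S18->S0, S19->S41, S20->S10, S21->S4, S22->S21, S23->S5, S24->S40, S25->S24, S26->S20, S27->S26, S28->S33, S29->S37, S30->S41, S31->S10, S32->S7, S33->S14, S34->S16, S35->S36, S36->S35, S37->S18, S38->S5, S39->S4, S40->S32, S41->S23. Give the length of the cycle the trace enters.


Trace from S0 until a state repeats:
  S0 -> S35 -> S36 -> S35
S35 first seen at step 1, revisited at step 3.
Cycle length = 3 - 1 = 2

2


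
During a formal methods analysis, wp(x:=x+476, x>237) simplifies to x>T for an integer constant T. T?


Formula: wp(x:=E, P) = P[E/x] (substitute E for x in postcondition)
Step 1: Postcondition: x>237
Step 2: Substitute x+476 for x: x+476>237
Step 3: Solve for x: x > 237-476 = -239

-239


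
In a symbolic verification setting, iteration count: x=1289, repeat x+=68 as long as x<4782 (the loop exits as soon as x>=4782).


Step 1: x goes from 1289 toward 4782 by 68; the body runs while x<4782, so iterations = ceil((bound-start)/step)
Step 2: Distance=3493
Step 3: ceil(3493/68)=52

52


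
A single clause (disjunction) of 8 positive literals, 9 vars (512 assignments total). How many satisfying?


Step 1: Total=2^9=512
Step 2: Unsat when all 8 false: 2^1=2
Step 3: Sat=512-2=510

510


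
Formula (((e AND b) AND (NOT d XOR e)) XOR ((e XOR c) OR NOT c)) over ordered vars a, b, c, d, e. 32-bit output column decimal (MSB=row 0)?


Formula: (((e AND b) AND (NOT d XOR e)) XOR ((e XOR c) OR NOT c)) over a, b, c, d, e (32 rows)
Evaluate each row (bits = a,b,c,d,e, MSB first):
  row 0 [00000]: (((0 AND 0) AND (NOT 0 XOR 0)) XOR ((0 XOR 0) OR NOT 0)) -> 1
  row 1 [00001]: (((1 AND 0) AND (NOT 0 XOR 1)) XOR ((1 XOR 0) OR NOT 0)) -> 1
  row 2 [00010]: (((0 AND 0) AND (NOT 1 XOR 0)) XOR ((0 XOR 0) OR NOT 0)) -> 1
  row 3 [00011]: (((1 AND 0) AND (NOT 1 XOR 1)) XOR ((1 XOR 0) OR NOT 0)) -> 1
  row 4 [00100]: (((0 AND 0) AND (NOT 0 XOR 0)) XOR ((0 XOR 1) OR NOT 1)) -> 1
  row 5 [00101]: (((1 AND 0) AND (NOT 0 XOR 1)) XOR ((1 XOR 1) OR NOT 1)) -> 0
  row 6 [00110]: (((0 AND 0) AND (NOT 1 XOR 0)) XOR ((0 XOR 1) OR NOT 1)) -> 1
  row 7 [00111]: (((1 AND 0) AND (NOT 1 XOR 1)) XOR ((1 XOR 1) OR NOT 1)) -> 0
  row 8 [01000]: (((0 AND 1) AND (NOT 0 XOR 0)) XOR ((0 XOR 0) OR NOT 0)) -> 1
  row 9 [01001]: (((1 AND 1) AND (NOT 0 XOR 1)) XOR ((1 XOR 0) OR NOT 0)) -> 1
  row 10 [01010]: (((0 AND 1) AND (NOT 1 XOR 0)) XOR ((0 XOR 0) OR NOT 0)) -> 1
  row 11 [01011]: (((1 AND 1) AND (NOT 1 XOR 1)) XOR ((1 XOR 0) OR NOT 0)) -> 0
  row 12 [01100]: (((0 AND 1) AND (NOT 0 XOR 0)) XOR ((0 XOR 1) OR NOT 1)) -> 1
  row 13 [01101]: (((1 AND 1) AND (NOT 0 XOR 1)) XOR ((1 XOR 1) OR NOT 1)) -> 0
  row 14 [01110]: (((0 AND 1) AND (NOT 1 XOR 0)) XOR ((0 XOR 1) OR NOT 1)) -> 1
  row 15 [01111]: (((1 AND 1) AND (NOT 1 XOR 1)) XOR ((1 XOR 1) OR NOT 1)) -> 1
  row 16 [10000]: (((0 AND 0) AND (NOT 0 XOR 0)) XOR ((0 XOR 0) OR NOT 0)) -> 1
  row 17 [10001]: (((1 AND 0) AND (NOT 0 XOR 1)) XOR ((1 XOR 0) OR NOT 0)) -> 1
  row 18 [10010]: (((0 AND 0) AND (NOT 1 XOR 0)) XOR ((0 XOR 0) OR NOT 0)) -> 1
  row 19 [10011]: (((1 AND 0) AND (NOT 1 XOR 1)) XOR ((1 XOR 0) OR NOT 0)) -> 1
  row 20 [10100]: (((0 AND 0) AND (NOT 0 XOR 0)) XOR ((0 XOR 1) OR NOT 1)) -> 1
  row 21 [10101]: (((1 AND 0) AND (NOT 0 XOR 1)) XOR ((1 XOR 1) OR NOT 1)) -> 0
  row 22 [10110]: (((0 AND 0) AND (NOT 1 XOR 0)) XOR ((0 XOR 1) OR NOT 1)) -> 1
  row 23 [10111]: (((1 AND 0) AND (NOT 1 XOR 1)) XOR ((1 XOR 1) OR NOT 1)) -> 0
  row 24 [11000]: (((0 AND 1) AND (NOT 0 XOR 0)) XOR ((0 XOR 0) OR NOT 0)) -> 1
  row 25 [11001]: (((1 AND 1) AND (NOT 0 XOR 1)) XOR ((1 XOR 0) OR NOT 0)) -> 1
  row 26 [11010]: (((0 AND 1) AND (NOT 1 XOR 0)) XOR ((0 XOR 0) OR NOT 0)) -> 1
  row 27 [11011]: (((1 AND 1) AND (NOT 1 XOR 1)) XOR ((1 XOR 0) OR NOT 0)) -> 0
  row 28 [11100]: (((0 AND 1) AND (NOT 0 XOR 0)) XOR ((0 XOR 1) OR NOT 1)) -> 1
  row 29 [11101]: (((1 AND 1) AND (NOT 0 XOR 1)) XOR ((1 XOR 1) OR NOT 1)) -> 0
  row 30 [11110]: (((0 AND 1) AND (NOT 1 XOR 0)) XOR ((0 XOR 1) OR NOT 1)) -> 1
  row 31 [11111]: (((1 AND 1) AND (NOT 1 XOR 1)) XOR ((1 XOR 1) OR NOT 1)) -> 1
Full result column, 4 rows per line (a,b,c fixed per line; d,e runs 00..11 left to right):
  rows 0-3 [a,b,c=000]: 1111  = hex F
  rows 4-7 [a,b,c=001]: 1010  = hex A
  rows 8-11 [a,b,c=010]: 1110  = hex E
  rows 12-15 [a,b,c=011]: 1011  = hex B
  rows 16-19 [a,b,c=100]: 1111  = hex F
  rows 20-23 [a,b,c=101]: 1010  = hex A
  rows 24-27 [a,b,c=110]: 1110  = hex E
  rows 28-31 [a,b,c=111]: 1011  = hex B
Output column (row 0 .. row 31) = 11111010111010111111101011101011
Output column grouped in 4s = 1111 1010 1110 1011 1111 1010 1110 1011 = 0xFAEBFAEB
Convert to decimal digit by digit (value = value*16 + digit):
  F -> 15
  15*16 + 10 (A) = 250
  250*16 + 14 (E) = 4014
  4014*16 + 11 (B) = 64235
  64235*16 + 15 (F) = 1027775
  1027775*16 + 10 (A) = 16444410
  16444410*16 + 14 (E) = 263110574
  263110574*16 + 11 (B) = 4209769195
Decimal = 4209769195

4209769195


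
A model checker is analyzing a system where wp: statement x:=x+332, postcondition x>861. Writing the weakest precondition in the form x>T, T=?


Formula: wp(x:=E, P) = P[E/x] (substitute E for x in postcondition)
Step 1: Postcondition: x>861
Step 2: Substitute x+332 for x: x+332>861
Step 3: Solve for x: x > 861-332 = 529

529


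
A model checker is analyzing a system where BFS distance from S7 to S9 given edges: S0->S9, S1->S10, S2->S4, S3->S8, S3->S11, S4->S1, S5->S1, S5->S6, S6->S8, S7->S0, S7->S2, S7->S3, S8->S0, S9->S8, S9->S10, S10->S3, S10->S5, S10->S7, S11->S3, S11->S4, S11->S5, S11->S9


BFS layer-by-layer from S7:
  dist 0: {S7}
  dist 1: {S0, S2, S3}
  dist 2: {S4, S8, S9, S11}
  -> S9 reached at distance 2
Shortest path length = 2

2


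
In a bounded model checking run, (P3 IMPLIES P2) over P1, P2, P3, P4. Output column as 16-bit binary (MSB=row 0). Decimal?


Formula: (P3 IMPLIES P2) over P1, P2, P3, P4 (16 rows)
Evaluate each row (bits = P1,P2,P3,P4, MSB first):
  row 0 [0000]: (0 IMPLIES 0) -> 1
  row 1 [0001]: (0 IMPLIES 0) -> 1
  row 2 [0010]: (1 IMPLIES 0) -> 0
  row 3 [0011]: (1 IMPLIES 0) -> 0
  row 4 [0100]: (0 IMPLIES 1) -> 1
  row 5 [0101]: (0 IMPLIES 1) -> 1
  row 6 [0110]: (1 IMPLIES 1) -> 1
  row 7 [0111]: (1 IMPLIES 1) -> 1
  row 8 [1000]: (0 IMPLIES 0) -> 1
  row 9 [1001]: (0 IMPLIES 0) -> 1
  row 10 [1010]: (1 IMPLIES 0) -> 0
  row 11 [1011]: (1 IMPLIES 0) -> 0
  row 12 [1100]: (0 IMPLIES 1) -> 1
  row 13 [1101]: (0 IMPLIES 1) -> 1
  row 14 [1110]: (1 IMPLIES 1) -> 1
  row 15 [1111]: (1 IMPLIES 1) -> 1
Full result column, 4 rows per line (P1,P2 fixed per line; P3,P4 runs 00..11 left to right):
  rows 0-3 [P1,P2=00]: 1100  = hex C
  rows 4-7 [P1,P2=01]: 1111  = hex F
  rows 8-11 [P1,P2=10]: 1100  = hex C
  rows 12-15 [P1,P2=11]: 1111  = hex F
Output column (row 0 .. row 15) = 1100111111001111
Output column grouped in 4s = 1100 1111 1100 1111 = 0xCFCF
Convert to decimal digit by digit (value = value*16 + digit):
  C -> 12
  12*16 + 15 (F) = 207
  207*16 + 12 (C) = 3324
  3324*16 + 15 (F) = 53199
Decimal = 53199

53199


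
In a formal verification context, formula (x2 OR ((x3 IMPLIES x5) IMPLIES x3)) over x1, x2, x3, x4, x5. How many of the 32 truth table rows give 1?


Formula: (x2 OR ((x3 IMPLIES x5) IMPLIES x3)) over 5 vars (32 rows)
Evaluate each row (x1, x2, x3, x4, x5 as bits, MSB first):
  row 0 [00000]: (0 OR ((0 IMPLIES 0) IMPLIES 0)) -> 0
  row 1 [00001]: (0 OR ((0 IMPLIES 1) IMPLIES 0)) -> 0
  row 2 [00010]: (0 OR ((0 IMPLIES 0) IMPLIES 0)) -> 0
  row 3 [00011]: (0 OR ((0 IMPLIES 1) IMPLIES 0)) -> 0
  row 4 [00100]: (0 OR ((1 IMPLIES 0) IMPLIES 1)) -> 1
  row 5 [00101]: (0 OR ((1 IMPLIES 1) IMPLIES 1)) -> 1
  row 6 [00110]: (0 OR ((1 IMPLIES 0) IMPLIES 1)) -> 1
  row 7 [00111]: (0 OR ((1 IMPLIES 1) IMPLIES 1)) -> 1
  row 8 [01000]: (1 OR ((0 IMPLIES 0) IMPLIES 0)) -> 1
  row 9 [01001]: (1 OR ((0 IMPLIES 1) IMPLIES 0)) -> 1
  row 10 [01010]: (1 OR ((0 IMPLIES 0) IMPLIES 0)) -> 1
  row 11 [01011]: (1 OR ((0 IMPLIES 1) IMPLIES 0)) -> 1
  row 12 [01100]: (1 OR ((1 IMPLIES 0) IMPLIES 1)) -> 1
  row 13 [01101]: (1 OR ((1 IMPLIES 1) IMPLIES 1)) -> 1
  row 14 [01110]: (1 OR ((1 IMPLIES 0) IMPLIES 1)) -> 1
  row 15 [01111]: (1 OR ((1 IMPLIES 1) IMPLIES 1)) -> 1
  row 16 [10000]: (0 OR ((0 IMPLIES 0) IMPLIES 0)) -> 0
  row 17 [10001]: (0 OR ((0 IMPLIES 1) IMPLIES 0)) -> 0
  row 18 [10010]: (0 OR ((0 IMPLIES 0) IMPLIES 0)) -> 0
  row 19 [10011]: (0 OR ((0 IMPLIES 1) IMPLIES 0)) -> 0
  row 20 [10100]: (0 OR ((1 IMPLIES 0) IMPLIES 1)) -> 1
  row 21 [10101]: (0 OR ((1 IMPLIES 1) IMPLIES 1)) -> 1
  row 22 [10110]: (0 OR ((1 IMPLIES 0) IMPLIES 1)) -> 1
  row 23 [10111]: (0 OR ((1 IMPLIES 1) IMPLIES 1)) -> 1
  row 24 [11000]: (1 OR ((0 IMPLIES 0) IMPLIES 0)) -> 1
  row 25 [11001]: (1 OR ((0 IMPLIES 1) IMPLIES 0)) -> 1
  row 26 [11010]: (1 OR ((0 IMPLIES 0) IMPLIES 0)) -> 1
  row 27 [11011]: (1 OR ((0 IMPLIES 1) IMPLIES 0)) -> 1
  row 28 [11100]: (1 OR ((1 IMPLIES 0) IMPLIES 1)) -> 1
  row 29 [11101]: (1 OR ((1 IMPLIES 1) IMPLIES 1)) -> 1
  row 30 [11110]: (1 OR ((1 IMPLIES 0) IMPLIES 1)) -> 1
  row 31 [11111]: (1 OR ((1 IMPLIES 1) IMPLIES 1)) -> 1
Full result column, 8 rows per line (x1,x2 fixed per line; x3,x4,x5 runs 000..111 left to right):
  rows 0-7 [x1,x2=00]: 00001111  (ones: 4)
  rows 8-15 [x1,x2=01]: 11111111  (ones: 8)
  rows 16-23 [x1,x2=10]: 00001111  (ones: 4)
  rows 24-31 [x1,x2=11]: 11111111  (ones: 8)
Count of 1-rows = 4+8+4+8 = 24

24


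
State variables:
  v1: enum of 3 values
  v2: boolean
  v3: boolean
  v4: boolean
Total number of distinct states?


State space = product of domain sizes of all variables.
Domain sizes:
  v1 (enum of 3 values): 3
  v2 (boolean): 2
  v3 (boolean): 2
  v4 (boolean): 2
Product = 3 * 2 * 2 * 2 = 24

24


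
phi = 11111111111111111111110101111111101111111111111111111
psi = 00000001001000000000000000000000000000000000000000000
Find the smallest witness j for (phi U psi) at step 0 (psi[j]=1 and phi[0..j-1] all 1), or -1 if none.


(phi U psi) at 0: need smallest j with psi[j]=1 and phi[i]=1 for all i in [0,j).
Scan from step 0:
  step 0: phi=1, psi=0 -> continue
  step 1: phi=1, psi=0 -> continue
  step 2: phi=1, psi=0 -> continue
  step 3: phi=1, psi=0 -> continue
  step 7: psi=1 and phi held for [0,7) -> witness found
Witness step = 7

7


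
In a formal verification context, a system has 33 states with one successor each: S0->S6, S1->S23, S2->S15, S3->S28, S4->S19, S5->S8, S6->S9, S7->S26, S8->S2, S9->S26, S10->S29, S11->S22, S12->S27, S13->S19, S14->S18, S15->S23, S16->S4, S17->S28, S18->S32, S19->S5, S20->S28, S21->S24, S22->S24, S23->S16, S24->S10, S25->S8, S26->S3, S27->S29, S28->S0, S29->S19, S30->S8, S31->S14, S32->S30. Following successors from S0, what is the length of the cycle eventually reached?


Trace from S0 until a state repeats:
  S0 -> S6 -> S9 -> S26 -> S3 -> S28 -> S0
S0 first seen at step 0, revisited at step 6.
Cycle length = 6 - 0 = 6

6


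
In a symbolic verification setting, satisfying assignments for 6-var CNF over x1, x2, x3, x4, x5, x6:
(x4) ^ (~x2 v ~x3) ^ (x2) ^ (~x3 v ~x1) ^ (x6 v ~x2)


CNF with 5 clauses over 6 vars (64 assignments).
An assignment satisfies CNF iff every clause has >=1 true literal.
Check each row (bits = x1,x2,x3,x4,x5,x6; clause T/F shown):
  row 0 [000000]: clauses=FTFTT -> 0
  row 1 [000001]: clauses=FTFTT -> 0
  row 2 [000010]: clauses=FTFTT -> 0
  row 3 [000011]: clauses=FTFTT -> 0
  row 4 [000100]: clauses=TTFTT -> 0
  (every remaining row is evaluated the same way; all 64 results are listed next)
Full result column, 8 rows per line (x1,x2,x3 fixed per line; x4,x5,x6 runs 000..111 left to right):
  rows 0-7 [x1,x2,x3=000]: 00000000  (ones: 0)
  rows 8-15 [x1,x2,x3=001]: 00000000  (ones: 0)
  rows 16-23 [x1,x2,x3=010]: 00000101  (ones: 2)
  rows 24-31 [x1,x2,x3=011]: 00000000  (ones: 0)
  rows 32-39 [x1,x2,x3=100]: 00000000  (ones: 0)
  rows 40-47 [x1,x2,x3=101]: 00000000  (ones: 0)
  rows 48-55 [x1,x2,x3=110]: 00000101  (ones: 2)
  rows 56-63 [x1,x2,x3=111]: 00000000  (ones: 0)
Satisfying assignments = 0+0+2+0+0+0+2+0 = 4

4


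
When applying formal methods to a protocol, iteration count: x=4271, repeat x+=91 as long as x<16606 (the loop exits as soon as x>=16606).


Step 1: x goes from 4271 toward 16606 by 91; the body runs while x<16606, so iterations = ceil((bound-start)/step)
Step 2: Distance=12335
Step 3: ceil(12335/91)=136

136


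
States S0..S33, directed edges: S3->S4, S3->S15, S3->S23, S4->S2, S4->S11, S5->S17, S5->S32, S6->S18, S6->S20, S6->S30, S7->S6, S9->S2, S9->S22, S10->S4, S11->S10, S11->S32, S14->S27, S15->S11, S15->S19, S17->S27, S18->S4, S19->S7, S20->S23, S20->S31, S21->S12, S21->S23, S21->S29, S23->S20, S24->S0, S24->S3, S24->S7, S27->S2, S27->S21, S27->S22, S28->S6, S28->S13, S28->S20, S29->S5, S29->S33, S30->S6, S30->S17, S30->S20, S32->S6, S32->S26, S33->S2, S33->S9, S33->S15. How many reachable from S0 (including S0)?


BFS from S0:
  layer 0: {S0}
Reachable set: {S0}
Count = 1

1


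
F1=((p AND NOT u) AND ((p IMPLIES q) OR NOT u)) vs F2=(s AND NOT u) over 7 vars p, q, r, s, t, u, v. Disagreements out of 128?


F1 = ((p AND NOT u) AND ((p IMPLIES q) OR NOT u))
F2 = (s AND NOT u)
Evaluate both on each of 128 rows (bits = p,q,r,s,t,u,v):
  row 0 [0000000]: F1=0 F2=0 -> 0
  row 1 [0000001]: F1=0 F2=0 -> 0
  row 2 [0000010]: F1=0 F2=0 -> 0
  row 3 [0000011]: F1=0 F2=0 -> 0
  row 4 [0000100]: F1=0 F2=0 -> 0
  (every remaining row is evaluated the same way; all 128 results are listed next)
Full result column, 8 rows per line (p,q,r,s fixed per line; t,u,v runs 000..111 left to right):
  rows 0-7 [p,q,r,s=0000]: 00000000  (ones: 0)
  rows 8-15 [p,q,r,s=0001]: 11001100  (ones: 4)
  rows 16-23 [p,q,r,s=0010]: 00000000  (ones: 0)
  rows 24-31 [p,q,r,s=0011]: 11001100  (ones: 4)
  rows 32-39 [p,q,r,s=0100]: 00000000  (ones: 0)
  rows 40-47 [p,q,r,s=0101]: 11001100  (ones: 4)
  rows 48-55 [p,q,r,s=0110]: 00000000  (ones: 0)
  rows 56-63 [p,q,r,s=0111]: 11001100  (ones: 4)
  rows 64-71 [p,q,r,s=1000]: 11001100  (ones: 4)
  rows 72-79 [p,q,r,s=1001]: 00000000  (ones: 0)
  rows 80-87 [p,q,r,s=1010]: 11001100  (ones: 4)
  rows 88-95 [p,q,r,s=1011]: 00000000  (ones: 0)
  rows 96-103 [p,q,r,s=1100]: 11001100  (ones: 4)
  rows 104-111 [p,q,r,s=1101]: 00000000  (ones: 0)
  rows 112-119 [p,q,r,s=1110]: 11001100  (ones: 4)
  rows 120-127 [p,q,r,s=1111]: 00000000  (ones: 0)
Disagreements = 0+4+0+4+0+4+0+4+4+0+4+0+4+0+4+0 = 32

32


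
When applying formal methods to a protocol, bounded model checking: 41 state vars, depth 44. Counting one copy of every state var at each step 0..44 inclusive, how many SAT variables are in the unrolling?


BMC unrolls to depth k, creating one copy of each state var for steps 0..k.
Step count = 44 + 1 = 45 (steps 0 through 44)
Vars per step = 41
Total = 41 * 45 = 1845

1845


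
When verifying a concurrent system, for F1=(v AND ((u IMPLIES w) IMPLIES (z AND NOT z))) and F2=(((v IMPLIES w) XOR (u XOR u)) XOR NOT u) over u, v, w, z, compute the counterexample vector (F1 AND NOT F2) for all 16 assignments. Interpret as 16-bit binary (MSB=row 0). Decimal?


F1 = (v AND ((u IMPLIES w) IMPLIES (z AND NOT z)))
F2 = (((v IMPLIES w) XOR (u XOR u)) XOR NOT u)
Counterexample to F1=>F2 is where F1=1 and F2=0.
Evaluate each row (bits = u,v,w,z, MSB first):
  row 0 [0000]: F1=0 F2=0 -> F1&~F2 -> 0
  row 1 [0001]: F1=0 F2=0 -> F1&~F2 -> 0
  row 2 [0010]: F1=0 F2=0 -> F1&~F2 -> 0
  row 3 [0011]: F1=0 F2=0 -> F1&~F2 -> 0
  row 4 [0100]: F1=0 F2=1 -> F1&~F2 -> 0
  row 5 [0101]: F1=0 F2=1 -> F1&~F2 -> 0
  row 6 [0110]: F1=0 F2=0 -> F1&~F2 -> 0
  row 7 [0111]: F1=0 F2=0 -> F1&~F2 -> 0
  row 8 [1000]: F1=0 F2=1 -> F1&~F2 -> 0
  row 9 [1001]: F1=0 F2=1 -> F1&~F2 -> 0
  row 10 [1010]: F1=0 F2=1 -> F1&~F2 -> 0
  row 11 [1011]: F1=0 F2=1 -> F1&~F2 -> 0
  row 12 [1100]: F1=1 F2=0 -> F1&~F2 -> 1
  row 13 [1101]: F1=1 F2=0 -> F1&~F2 -> 1
  row 14 [1110]: F1=0 F2=1 -> F1&~F2 -> 0
  row 15 [1111]: F1=0 F2=1 -> F1&~F2 -> 0
Full result column, 4 rows per line (u,v fixed per line; w,z runs 00..11 left to right):
  rows 0-3 [u,v=00]: 0000  = hex 0
  rows 4-7 [u,v=01]: 0000  = hex 0
  rows 8-11 [u,v=10]: 0000  = hex 0
  rows 12-15 [u,v=11]: 1100  = hex C
Counterexample vector (row 0 .. row 15) = 0000000000001100
Output column grouped in 4s = 0000 0000 0000 1100 = 0x000C
Convert to decimal digit by digit (value = value*16 + digit):
  0 -> 0
  0*16 + 0 = 0
  0*16 + 0 = 0
  0*16 + 12 (C) = 12
Decimal = 12

12


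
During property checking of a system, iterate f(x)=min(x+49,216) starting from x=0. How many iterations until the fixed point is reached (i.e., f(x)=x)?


Step 1: x=0, cap=216, increment=49
Step 2: x grows by 49 each step until capped at 216; fixed point is x=216
Step 3: iterations = ceil(216/49) = 5

5


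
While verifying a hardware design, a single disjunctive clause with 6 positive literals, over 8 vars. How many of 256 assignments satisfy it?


Step 1: Total=2^8=256
Step 2: Unsat when all 6 false: 2^2=4
Step 3: Sat=256-4=252

252


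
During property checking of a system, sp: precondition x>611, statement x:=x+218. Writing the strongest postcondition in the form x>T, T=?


Formula: sp(P, x:=E) = exists old_x. (x = E[old_x/x]) AND P[old_x/x] (old_x is the value of x before the assignment; eliminate old_x by solving x = E[old_x/x] for old_x)
Step 1: Precondition P: x>611, i.e. old_x > 611
Step 2: Assignment gives x = old_x + 218, so old_x = x - 218
Step 3: Substitute into P: x - 218 > 611
Step 4: Simplify: x > 611+218 = 829

829


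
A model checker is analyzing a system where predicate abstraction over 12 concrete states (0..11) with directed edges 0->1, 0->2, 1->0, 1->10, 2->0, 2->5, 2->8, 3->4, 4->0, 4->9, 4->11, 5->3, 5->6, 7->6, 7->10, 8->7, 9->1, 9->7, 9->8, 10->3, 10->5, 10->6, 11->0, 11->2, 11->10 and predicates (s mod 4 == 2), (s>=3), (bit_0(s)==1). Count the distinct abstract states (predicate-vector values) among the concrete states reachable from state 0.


BFS from 0:
Concrete reachable: {0, 1, 2, 3, 4, 5, 6, 7, 8, 9, 10, 11}
Abstract via predicates (s mod 4 == 2), (s>=3), (bit_0(s)==1):
  (0,0,0) <- {0}
  (0,0,1) <- {1}
  (0,1,0) <- {4, 8}
  (0,1,1) <- {3, 5, 7, 9, 11}
  (1,0,0) <- {2}
  (1,1,0) <- {6, 10}
Distinct abstract states = 6

6


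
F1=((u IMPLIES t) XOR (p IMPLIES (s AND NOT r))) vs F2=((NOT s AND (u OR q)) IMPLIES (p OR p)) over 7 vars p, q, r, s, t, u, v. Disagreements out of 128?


F1 = ((u IMPLIES t) XOR (p IMPLIES (s AND NOT r)))
F2 = ((NOT s AND (u OR q)) IMPLIES (p OR p))
Evaluate both on each of 128 rows (bits = p,q,r,s,t,u,v):
  row 0 [0000000]: F1=0 F2=1 (differ) -> 1
  row 1 [0000001]: F1=0 F2=1 (differ) -> 1
  row 2 [0000010]: F1=1 F2=0 (differ) -> 1
  row 3 [0000011]: F1=1 F2=0 (differ) -> 1
  row 4 [0000100]: F1=0 F2=1 (differ) -> 1
  (every remaining row is evaluated the same way; all 128 results are listed next)
Full result column, 8 rows per line (p,q,r,s fixed per line; t,u,v runs 000..111 left to right):
  rows 0-7 [p,q,r,s=0000]: 11111100  (ones: 6)
  rows 8-15 [p,q,r,s=0001]: 11001111  (ones: 6)
  rows 16-23 [p,q,r,s=0010]: 11111100  (ones: 6)
  rows 24-31 [p,q,r,s=0011]: 11001111  (ones: 6)
  rows 32-39 [p,q,r,s=0100]: 00110000  (ones: 2)
  rows 40-47 [p,q,r,s=0101]: 11001111  (ones: 6)
  rows 48-55 [p,q,r,s=0110]: 00110000  (ones: 2)
  rows 56-63 [p,q,r,s=0111]: 11001111  (ones: 6)
  rows 64-71 [p,q,r,s=1000]: 00110000  (ones: 2)
  rows 72-79 [p,q,r,s=1001]: 11001111  (ones: 6)
  rows 80-87 [p,q,r,s=1010]: 00110000  (ones: 2)
  rows 88-95 [p,q,r,s=1011]: 00110000  (ones: 2)
  rows 96-103 [p,q,r,s=1100]: 00110000  (ones: 2)
  rows 104-111 [p,q,r,s=1101]: 11001111  (ones: 6)
  rows 112-119 [p,q,r,s=1110]: 00110000  (ones: 2)
  rows 120-127 [p,q,r,s=1111]: 00110000  (ones: 2)
Disagreements = 6+6+6+6+2+6+2+6+2+6+2+2+2+6+2+2 = 64

64


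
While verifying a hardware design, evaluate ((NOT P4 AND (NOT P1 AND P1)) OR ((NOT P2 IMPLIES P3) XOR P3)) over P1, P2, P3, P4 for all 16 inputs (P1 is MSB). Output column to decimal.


Formula: ((NOT P4 AND (NOT P1 AND P1)) OR ((NOT P2 IMPLIES P3) XOR P3)) over P1, P2, P3, P4 (16 rows)
Evaluate each row (bits = P1,P2,P3,P4, MSB first):
  row 0 [0000]: ((NOT 0 AND (NOT 0 AND 0)) OR ((NOT 0 IMPLIES 0) XOR 0)) -> 0
  row 1 [0001]: ((NOT 1 AND (NOT 0 AND 0)) OR ((NOT 0 IMPLIES 0) XOR 0)) -> 0
  row 2 [0010]: ((NOT 0 AND (NOT 0 AND 0)) OR ((NOT 0 IMPLIES 1) XOR 1)) -> 0
  row 3 [0011]: ((NOT 1 AND (NOT 0 AND 0)) OR ((NOT 0 IMPLIES 1) XOR 1)) -> 0
  row 4 [0100]: ((NOT 0 AND (NOT 0 AND 0)) OR ((NOT 1 IMPLIES 0) XOR 0)) -> 1
  row 5 [0101]: ((NOT 1 AND (NOT 0 AND 0)) OR ((NOT 1 IMPLIES 0) XOR 0)) -> 1
  row 6 [0110]: ((NOT 0 AND (NOT 0 AND 0)) OR ((NOT 1 IMPLIES 1) XOR 1)) -> 0
  row 7 [0111]: ((NOT 1 AND (NOT 0 AND 0)) OR ((NOT 1 IMPLIES 1) XOR 1)) -> 0
  row 8 [1000]: ((NOT 0 AND (NOT 1 AND 1)) OR ((NOT 0 IMPLIES 0) XOR 0)) -> 0
  row 9 [1001]: ((NOT 1 AND (NOT 1 AND 1)) OR ((NOT 0 IMPLIES 0) XOR 0)) -> 0
  row 10 [1010]: ((NOT 0 AND (NOT 1 AND 1)) OR ((NOT 0 IMPLIES 1) XOR 1)) -> 0
  row 11 [1011]: ((NOT 1 AND (NOT 1 AND 1)) OR ((NOT 0 IMPLIES 1) XOR 1)) -> 0
  row 12 [1100]: ((NOT 0 AND (NOT 1 AND 1)) OR ((NOT 1 IMPLIES 0) XOR 0)) -> 1
  row 13 [1101]: ((NOT 1 AND (NOT 1 AND 1)) OR ((NOT 1 IMPLIES 0) XOR 0)) -> 1
  row 14 [1110]: ((NOT 0 AND (NOT 1 AND 1)) OR ((NOT 1 IMPLIES 1) XOR 1)) -> 0
  row 15 [1111]: ((NOT 1 AND (NOT 1 AND 1)) OR ((NOT 1 IMPLIES 1) XOR 1)) -> 0
Full result column, 4 rows per line (P1,P2 fixed per line; P3,P4 runs 00..11 left to right):
  rows 0-3 [P1,P2=00]: 0000  = hex 0
  rows 4-7 [P1,P2=01]: 1100  = hex C
  rows 8-11 [P1,P2=10]: 0000  = hex 0
  rows 12-15 [P1,P2=11]: 1100  = hex C
Output column (row 0 .. row 15) = 0000110000001100
Output column grouped in 4s = 0000 1100 0000 1100 = 0x0C0C
Convert to decimal digit by digit (value = value*16 + digit):
  0 -> 0
  0*16 + 12 (C) = 12
  12*16 + 0 = 192
  192*16 + 12 (C) = 3084
Decimal = 3084

3084


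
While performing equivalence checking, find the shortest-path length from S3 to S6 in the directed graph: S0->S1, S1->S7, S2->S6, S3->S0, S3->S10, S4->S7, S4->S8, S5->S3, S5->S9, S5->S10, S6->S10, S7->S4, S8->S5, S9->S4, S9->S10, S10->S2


BFS layer-by-layer from S3:
  dist 0: {S3}
  dist 1: {S0, S10}
  dist 2: {S1, S2}
  dist 3: {S6, S7}
  -> S6 reached at distance 3
Shortest path length = 3

3


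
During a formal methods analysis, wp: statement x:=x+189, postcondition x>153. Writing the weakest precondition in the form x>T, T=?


Formula: wp(x:=E, P) = P[E/x] (substitute E for x in postcondition)
Step 1: Postcondition: x>153
Step 2: Substitute x+189 for x: x+189>153
Step 3: Solve for x: x > 153-189 = -36

-36


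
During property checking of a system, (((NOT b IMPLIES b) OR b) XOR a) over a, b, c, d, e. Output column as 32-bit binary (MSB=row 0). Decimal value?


Formula: (((NOT b IMPLIES b) OR b) XOR a) over a, b, c, d, e (32 rows)
Evaluate each row (bits = a,b,c,d,e, MSB first):
  row 0 [00000]: (((NOT 0 IMPLIES 0) OR 0) XOR 0) -> 0
  row 1 [00001]: (((NOT 0 IMPLIES 0) OR 0) XOR 0) -> 0
  row 2 [00010]: (((NOT 0 IMPLIES 0) OR 0) XOR 0) -> 0
  row 3 [00011]: (((NOT 0 IMPLIES 0) OR 0) XOR 0) -> 0
  row 4 [00100]: (((NOT 0 IMPLIES 0) OR 0) XOR 0) -> 0
  row 5 [00101]: (((NOT 0 IMPLIES 0) OR 0) XOR 0) -> 0
  row 6 [00110]: (((NOT 0 IMPLIES 0) OR 0) XOR 0) -> 0
  row 7 [00111]: (((NOT 0 IMPLIES 0) OR 0) XOR 0) -> 0
  row 8 [01000]: (((NOT 1 IMPLIES 1) OR 1) XOR 0) -> 1
  row 9 [01001]: (((NOT 1 IMPLIES 1) OR 1) XOR 0) -> 1
  row 10 [01010]: (((NOT 1 IMPLIES 1) OR 1) XOR 0) -> 1
  row 11 [01011]: (((NOT 1 IMPLIES 1) OR 1) XOR 0) -> 1
  row 12 [01100]: (((NOT 1 IMPLIES 1) OR 1) XOR 0) -> 1
  row 13 [01101]: (((NOT 1 IMPLIES 1) OR 1) XOR 0) -> 1
  row 14 [01110]: (((NOT 1 IMPLIES 1) OR 1) XOR 0) -> 1
  row 15 [01111]: (((NOT 1 IMPLIES 1) OR 1) XOR 0) -> 1
  row 16 [10000]: (((NOT 0 IMPLIES 0) OR 0) XOR 1) -> 1
  row 17 [10001]: (((NOT 0 IMPLIES 0) OR 0) XOR 1) -> 1
  row 18 [10010]: (((NOT 0 IMPLIES 0) OR 0) XOR 1) -> 1
  row 19 [10011]: (((NOT 0 IMPLIES 0) OR 0) XOR 1) -> 1
  row 20 [10100]: (((NOT 0 IMPLIES 0) OR 0) XOR 1) -> 1
  row 21 [10101]: (((NOT 0 IMPLIES 0) OR 0) XOR 1) -> 1
  row 22 [10110]: (((NOT 0 IMPLIES 0) OR 0) XOR 1) -> 1
  row 23 [10111]: (((NOT 0 IMPLIES 0) OR 0) XOR 1) -> 1
  row 24 [11000]: (((NOT 1 IMPLIES 1) OR 1) XOR 1) -> 0
  row 25 [11001]: (((NOT 1 IMPLIES 1) OR 1) XOR 1) -> 0
  row 26 [11010]: (((NOT 1 IMPLIES 1) OR 1) XOR 1) -> 0
  row 27 [11011]: (((NOT 1 IMPLIES 1) OR 1) XOR 1) -> 0
  row 28 [11100]: (((NOT 1 IMPLIES 1) OR 1) XOR 1) -> 0
  row 29 [11101]: (((NOT 1 IMPLIES 1) OR 1) XOR 1) -> 0
  row 30 [11110]: (((NOT 1 IMPLIES 1) OR 1) XOR 1) -> 0
  row 31 [11111]: (((NOT 1 IMPLIES 1) OR 1) XOR 1) -> 0
Full result column, 4 rows per line (a,b,c fixed per line; d,e runs 00..11 left to right):
  rows 0-3 [a,b,c=000]: 0000  = hex 0
  rows 4-7 [a,b,c=001]: 0000  = hex 0
  rows 8-11 [a,b,c=010]: 1111  = hex F
  rows 12-15 [a,b,c=011]: 1111  = hex F
  rows 16-19 [a,b,c=100]: 1111  = hex F
  rows 20-23 [a,b,c=101]: 1111  = hex F
  rows 24-27 [a,b,c=110]: 0000  = hex 0
  rows 28-31 [a,b,c=111]: 0000  = hex 0
Output column (row 0 .. row 31) = 00000000111111111111111100000000
Output column grouped in 4s = 0000 0000 1111 1111 1111 1111 0000 0000 = 0x00FFFF00
Convert to decimal digit by digit (value = value*16 + digit):
  0 -> 0
  0*16 + 0 = 0
  0*16 + 15 (F) = 15
  15*16 + 15 (F) = 255
  255*16 + 15 (F) = 4095
  4095*16 + 15 (F) = 65535
  65535*16 + 0 = 1048560
  1048560*16 + 0 = 16776960
Decimal = 16776960

16776960


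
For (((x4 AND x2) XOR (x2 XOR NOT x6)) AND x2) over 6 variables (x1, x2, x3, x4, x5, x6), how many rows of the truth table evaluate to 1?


Formula: (((x4 AND x2) XOR (x2 XOR NOT x6)) AND x2) over 6 vars (64 rows)
Evaluate each row (x1, x2, x3, x4, x5, x6 as bits, MSB first):
  row 0 [000000]: (((0 AND 0) XOR (0 XOR NOT 0)) AND 0) -> 0
  row 1 [000001]: (((0 AND 0) XOR (0 XOR NOT 1)) AND 0) -> 0
  row 2 [000010]: (((0 AND 0) XOR (0 XOR NOT 0)) AND 0) -> 0
  row 3 [000011]: (((0 AND 0) XOR (0 XOR NOT 1)) AND 0) -> 0
  row 4 [000100]: (((1 AND 0) XOR (0 XOR NOT 0)) AND 0) -> 0
  (every remaining row is evaluated the same way; all 64 results are listed next)
Full result column, 8 rows per line (x1,x2,x3 fixed per line; x4,x5,x6 runs 000..111 left to right):
  rows 0-7 [x1,x2,x3=000]: 00000000  (ones: 0)
  rows 8-15 [x1,x2,x3=001]: 00000000  (ones: 0)
  rows 16-23 [x1,x2,x3=010]: 01011010  (ones: 4)
  rows 24-31 [x1,x2,x3=011]: 01011010  (ones: 4)
  rows 32-39 [x1,x2,x3=100]: 00000000  (ones: 0)
  rows 40-47 [x1,x2,x3=101]: 00000000  (ones: 0)
  rows 48-55 [x1,x2,x3=110]: 01011010  (ones: 4)
  rows 56-63 [x1,x2,x3=111]: 01011010  (ones: 4)
Count of 1-rows = 0+0+4+4+0+0+4+4 = 16

16


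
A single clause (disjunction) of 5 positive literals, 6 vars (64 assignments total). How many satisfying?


Step 1: Total=2^6=64
Step 2: Unsat when all 5 false: 2^1=2
Step 3: Sat=64-2=62

62


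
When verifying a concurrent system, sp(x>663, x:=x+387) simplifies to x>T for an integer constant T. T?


Formula: sp(P, x:=E) = exists old_x. (x = E[old_x/x]) AND P[old_x/x] (old_x is the value of x before the assignment; eliminate old_x by solving x = E[old_x/x] for old_x)
Step 1: Precondition P: x>663, i.e. old_x > 663
Step 2: Assignment gives x = old_x + 387, so old_x = x - 387
Step 3: Substitute into P: x - 387 > 663
Step 4: Simplify: x > 663+387 = 1050

1050


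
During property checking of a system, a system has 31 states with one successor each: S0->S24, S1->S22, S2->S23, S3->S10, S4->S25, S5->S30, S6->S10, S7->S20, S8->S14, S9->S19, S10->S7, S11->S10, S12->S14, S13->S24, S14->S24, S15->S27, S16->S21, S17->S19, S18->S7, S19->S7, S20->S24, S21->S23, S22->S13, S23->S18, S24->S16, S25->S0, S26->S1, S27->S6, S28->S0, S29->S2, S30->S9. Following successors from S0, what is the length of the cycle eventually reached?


Trace from S0 until a state repeats:
  S0 -> S24 -> S16 -> S21 -> S23 -> S18 -> S7 -> S20 -> S24
S24 first seen at step 1, revisited at step 8.
Cycle length = 8 - 1 = 7

7


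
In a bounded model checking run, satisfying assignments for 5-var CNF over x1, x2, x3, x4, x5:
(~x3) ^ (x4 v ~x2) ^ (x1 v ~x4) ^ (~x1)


CNF with 4 clauses over 5 vars (32 assignments).
An assignment satisfies CNF iff every clause has >=1 true literal.
Check each row (bits = x1,x2,x3,x4,x5; clause T/F shown):
  row 0 [00000]: clauses=TTTT -> 1
  row 1 [00001]: clauses=TTTT -> 1
  row 2 [00010]: clauses=TTFT -> 0
  row 3 [00011]: clauses=TTFT -> 0
  row 4 [00100]: clauses=FTTT -> 0
  row 5 [00101]: clauses=FTTT -> 0
  row 6 [00110]: clauses=FTFT -> 0
  row 7 [00111]: clauses=FTFT -> 0
  row 8 [01000]: clauses=TFTT -> 0
  row 9 [01001]: clauses=TFTT -> 0
  row 10 [01010]: clauses=TTFT -> 0
  row 11 [01011]: clauses=TTFT -> 0
  row 12 [01100]: clauses=FFTT -> 0
  row 13 [01101]: clauses=FFTT -> 0
  row 14 [01110]: clauses=FTFT -> 0
  row 15 [01111]: clauses=FTFT -> 0
  row 16 [10000]: clauses=TTTF -> 0
  row 17 [10001]: clauses=TTTF -> 0
  row 18 [10010]: clauses=TTTF -> 0
  row 19 [10011]: clauses=TTTF -> 0
  row 20 [10100]: clauses=FTTF -> 0
  row 21 [10101]: clauses=FTTF -> 0
  row 22 [10110]: clauses=FTTF -> 0
  row 23 [10111]: clauses=FTTF -> 0
  row 24 [11000]: clauses=TFTF -> 0
  row 25 [11001]: clauses=TFTF -> 0
  row 26 [11010]: clauses=TTTF -> 0
  row 27 [11011]: clauses=TTTF -> 0
  row 28 [11100]: clauses=FFTF -> 0
  row 29 [11101]: clauses=FFTF -> 0
  row 30 [11110]: clauses=FTTF -> 0
  row 31 [11111]: clauses=FTTF -> 0
Full result column, 8 rows per line (x1,x2 fixed per line; x3,x4,x5 runs 000..111 left to right):
  rows 0-7 [x1,x2=00]: 11000000  (ones: 2)
  rows 8-15 [x1,x2=01]: 00000000  (ones: 0)
  rows 16-23 [x1,x2=10]: 00000000  (ones: 0)
  rows 24-31 [x1,x2=11]: 00000000  (ones: 0)
Satisfying assignments = 2+0+0+0 = 2

2


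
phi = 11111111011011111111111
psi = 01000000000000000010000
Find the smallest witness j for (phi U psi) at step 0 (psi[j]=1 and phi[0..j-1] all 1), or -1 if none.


(phi U psi) at 0: need smallest j with psi[j]=1 and phi[i]=1 for all i in [0,j).
Scan from step 0:
  step 0: phi=1, psi=0 -> continue
  step 1: psi=1 and phi held for [0,1) -> witness found
Witness step = 1

1


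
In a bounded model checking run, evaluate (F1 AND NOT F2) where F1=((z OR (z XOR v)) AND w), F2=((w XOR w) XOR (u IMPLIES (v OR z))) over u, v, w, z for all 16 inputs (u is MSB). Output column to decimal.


F1 = ((z OR (z XOR v)) AND w)
F2 = ((w XOR w) XOR (u IMPLIES (v OR z)))
Counterexample to F1=>F2 is where F1=1 and F2=0.
Evaluate each row (bits = u,v,w,z, MSB first):
  row 0 [0000]: F1=0 F2=1 -> F1&~F2 -> 0
  row 1 [0001]: F1=0 F2=1 -> F1&~F2 -> 0
  row 2 [0010]: F1=0 F2=1 -> F1&~F2 -> 0
  row 3 [0011]: F1=1 F2=1 -> F1&~F2 -> 0
  row 4 [0100]: F1=0 F2=1 -> F1&~F2 -> 0
  row 5 [0101]: F1=0 F2=1 -> F1&~F2 -> 0
  row 6 [0110]: F1=1 F2=1 -> F1&~F2 -> 0
  row 7 [0111]: F1=1 F2=1 -> F1&~F2 -> 0
  row 8 [1000]: F1=0 F2=0 -> F1&~F2 -> 0
  row 9 [1001]: F1=0 F2=1 -> F1&~F2 -> 0
  row 10 [1010]: F1=0 F2=0 -> F1&~F2 -> 0
  row 11 [1011]: F1=1 F2=1 -> F1&~F2 -> 0
  row 12 [1100]: F1=0 F2=1 -> F1&~F2 -> 0
  row 13 [1101]: F1=0 F2=1 -> F1&~F2 -> 0
  row 14 [1110]: F1=1 F2=1 -> F1&~F2 -> 0
  row 15 [1111]: F1=1 F2=1 -> F1&~F2 -> 0
Full result column, 4 rows per line (u,v fixed per line; w,z runs 00..11 left to right):
  rows 0-3 [u,v=00]: 0000  = hex 0
  rows 4-7 [u,v=01]: 0000  = hex 0
  rows 8-11 [u,v=10]: 0000  = hex 0
  rows 12-15 [u,v=11]: 0000  = hex 0
Counterexample vector (row 0 .. row 15) = 0000000000000000
Output column grouped in 4s = 0000 0000 0000 0000 = 0x0000
Convert to decimal digit by digit (value = value*16 + digit):
  0 -> 0
  0*16 + 0 = 0
  0*16 + 0 = 0
  0*16 + 0 = 0
Decimal = 0

0


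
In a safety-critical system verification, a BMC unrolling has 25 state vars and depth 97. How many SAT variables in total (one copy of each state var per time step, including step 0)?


BMC unrolls to depth k, creating one copy of each state var for steps 0..k.
Step count = 97 + 1 = 98 (steps 0 through 97)
Vars per step = 25
Total = 25 * 98 = 2450

2450


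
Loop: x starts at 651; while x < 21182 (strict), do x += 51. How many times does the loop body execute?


Step 1: x goes from 651 toward 21182 by 51; the body runs while x<21182, so iterations = ceil((bound-start)/step)
Step 2: Distance=20531
Step 3: ceil(20531/51)=403

403


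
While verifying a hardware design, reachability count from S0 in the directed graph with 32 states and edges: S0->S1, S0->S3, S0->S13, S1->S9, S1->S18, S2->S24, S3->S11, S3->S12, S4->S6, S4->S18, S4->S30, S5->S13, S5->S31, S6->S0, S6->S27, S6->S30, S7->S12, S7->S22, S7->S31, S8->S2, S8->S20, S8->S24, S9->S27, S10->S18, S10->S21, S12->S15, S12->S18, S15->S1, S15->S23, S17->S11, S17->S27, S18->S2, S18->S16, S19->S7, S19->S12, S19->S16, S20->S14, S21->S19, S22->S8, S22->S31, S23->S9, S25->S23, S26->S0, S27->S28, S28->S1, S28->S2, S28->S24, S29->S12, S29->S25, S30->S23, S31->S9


BFS from S0:
  layer 0: {S0}
  layer 1: {S1, S3, S13}
  layer 2: {S9, S11, S12, S18}
  layer 3: {S2, S15, S16, S27}
  layer 4: {S23, S24, S28}
Reachable set: {S0, S1, S2, S3, S9, S11, S12, S13, S15, S16, S18, S23, S24, S27, S28}
Count = 15

15
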